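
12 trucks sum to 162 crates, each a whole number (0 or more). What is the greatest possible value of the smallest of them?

If every one of the 12 were at least 14, the total would be at least 12 × 14 = 168 > 162.
Equality holds with 6 values of 13 and 6 values of 14.

13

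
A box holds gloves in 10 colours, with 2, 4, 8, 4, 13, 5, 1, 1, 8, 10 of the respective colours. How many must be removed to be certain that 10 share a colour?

52

In the worst case you take as many as possible of each colour without reaching 10: 2 + 4 + 8 + 4 + 9 + 5 + 1 + 1 + 8 + 9 = 51.
The next one must give 10 of some colour, so 51 + 1 = 52.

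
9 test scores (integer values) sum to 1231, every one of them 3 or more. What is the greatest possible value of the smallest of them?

136

If every one of the 9 were at least 137, the total would be at least 9 × 137 = 1233 > 1231.
Taking 2 copies of 136 and 7 copies of 137 gives exactly 1231, so 136 is attained.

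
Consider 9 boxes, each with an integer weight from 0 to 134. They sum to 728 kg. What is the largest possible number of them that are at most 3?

Suppose k of them are at most 3. Those contribute at most 3 each and the rest at most 134 each.
So the total is at most 3k + 134(9 − k) = 1206 − 131k. This must still be ≥ 728, so k ≤ 3.
k = 3 is achieved by 3 values at 3 and 6 at 134, total 813; lower one of the 134's by 85 (still > 3) to reach 728.

3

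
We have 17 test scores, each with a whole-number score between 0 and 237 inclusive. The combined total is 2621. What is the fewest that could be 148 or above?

Suppose at most 17 − j of them reach 148; then j values are ≤ 147 and the rest ≤ 237.
The total is then ≤ 147·j + 237·(17 − j) = 4029 − 90j. For this to be ≥ 2621 we need j ≤ 15, so at least 17 − 15 = 2 must reach 148.
Exactly 2 works: 2 values at 237 and 15 at 147 total 2679; lower one of the high values by 58 (still ≥ 148) to hit 2621.

2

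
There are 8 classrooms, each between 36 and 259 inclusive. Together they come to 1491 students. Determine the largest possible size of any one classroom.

Maximizing one value means minimizing the remaining 7.
The other 7 contribute at least 7 × 36 = 252, leaving at most 1491 − 252 = 1239.
But each classroom is capped at 259, so the maximum is 259.
Achievable: one at 259 and the other 7 totalling 1232, which fits since 7 × 36 ≤ 1232 ≤ 7 × 259.

259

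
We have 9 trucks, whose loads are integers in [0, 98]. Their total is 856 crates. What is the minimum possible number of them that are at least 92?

6

If only k of them are at least 92, the other 9 − k are at most 91, so the total is at most k·98 + (9 − k)·91.
This must reach 856, so k·98 + (9 − k)·91 ≥ 856, giving k ≥ 6.
Exactly 6 works: 6 values at 98 and 3 at 91 total 861; lower one of the high values by 5 (still ≥ 92) to hit 856.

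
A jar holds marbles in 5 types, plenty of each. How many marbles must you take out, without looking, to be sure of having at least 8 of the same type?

36

In the worst case you draw 7 of each of the 5 types: 5 × 7 = 35.
One more forces 8 of some type, so 35 + 1 = 36.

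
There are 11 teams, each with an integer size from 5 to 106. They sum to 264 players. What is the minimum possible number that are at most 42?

If only k of them are at most 42, the other 11 − k are at least 43, so the total is at least (11 − k)·43 + k·5.
This is ≤ 264, so (11 − k)·43 + 5k ≤ 264, which gives k ≥ 6.
Exactly 6 works: 6 values at 5 and 5 at 43 total 245; raise one of the low values by 19 (still ≤ 42) to hit 264.

6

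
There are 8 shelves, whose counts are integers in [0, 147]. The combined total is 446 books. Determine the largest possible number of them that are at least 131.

If k of the values are ≥ 131, the total is ≥ 131k + 0(8 − k).
Setting 131k + 0(8 − k) ≤ 446 gives 131k ≤ 446, so k ≤ 3.
k = 3 is achieved by 3 values at 131 and 5 at 0, total 393; add 53 to one value (staying below 131) to reach 446.

3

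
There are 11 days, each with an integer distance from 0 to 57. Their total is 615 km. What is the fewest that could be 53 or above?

If only k of them are at least 53, the other 11 − k are at most 52, so the total is at most k·57 + (11 − k)·52.
This must reach 615, so k·57 + (11 − k)·52 ≥ 615, giving k ≥ 9.
Exactly 9 works: 9 values at 57 and 2 at 52 total 617; lower one of the high values by 2 (still ≥ 53) to hit 615.

9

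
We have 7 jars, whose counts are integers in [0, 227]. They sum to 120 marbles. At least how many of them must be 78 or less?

6

If only k of them are at most 78, the other 7 − k are at least 79, so the total is at least (7 − k)·79 + k·0.
This is ≤ 120, so (7 − k)·79 + 0k ≤ 120, which gives k ≥ 6.
Exactly 6 works: 6 values at 0 and 1 at 79 total 79; raise one of the low values by 41 (still ≤ 78) to hit 120.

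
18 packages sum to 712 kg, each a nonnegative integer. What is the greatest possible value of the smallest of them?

If every one of the 18 were at least 40, the total would be at least 18 × 40 = 720 > 712.
Achievable: 8 of them at 39 and 10 at 40 total 712.

39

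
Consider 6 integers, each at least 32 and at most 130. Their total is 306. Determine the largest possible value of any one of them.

To make one integer as large as possible, make the other 5 as small as possible.
The other 5 contribute at least 5 × 32 = 160, leaving at most 306 − 160 = 146.
But each integer is capped at 130, so the maximum is 130.
Achievable: one at 130 and the other 5 totalling 176, which fits since 5 × 32 ≤ 176 ≤ 5 × 130.

130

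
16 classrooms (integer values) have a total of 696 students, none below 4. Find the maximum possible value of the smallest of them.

The 16 values sum to 696, so their minimum is at most ⌊696/16⌋ = 43.
Taking 8 copies of 43 and 8 copies of 44 gives exactly 696, so 43 is attained.

43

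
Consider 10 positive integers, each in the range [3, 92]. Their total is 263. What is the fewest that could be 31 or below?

2

If only k of them are at most 31, the other 10 − k are at least 32, so the total is at least (10 − k)·32 + k·3.
This is ≤ 263, so (10 − k)·32 + 3k ≤ 263, which gives k ≥ 2.
Exactly 2 works: 2 values at 3 and 8 at 32 total 262; raise one of the low values by 1 (still ≤ 31) to hit 263.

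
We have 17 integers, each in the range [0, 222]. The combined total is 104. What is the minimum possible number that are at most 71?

If only k of them are at most 71, the other 17 − k are at least 72, so the total is at least (17 − k)·72 + k·0.
This is ≤ 104, so (17 − k)·72 + 0k ≤ 104, which gives k ≥ 16.
Exactly 16 works: 16 values at 0 and 1 at 72 total 72; raise one of the low values by 32 (still ≤ 71) to hit 104.

16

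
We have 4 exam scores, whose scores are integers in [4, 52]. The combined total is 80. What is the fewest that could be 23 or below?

1

Let j be the number exceeding 23. Then the total is ≥ 24·j + 4·(4 − j) = 16 + 20j.
So 20j ≤ 64 and j ≤ 3; hence at least 4 − 3 = 1 are ≤ 23.
Exactly 1 works: 1 value at 4 and 3 at 24 total 76; raise one of the low values by 4 (still ≤ 23) to hit 80.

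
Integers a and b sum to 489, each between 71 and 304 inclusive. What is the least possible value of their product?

56240

Since a + b is fixed, pushing one of them to its bound minimizes the product.
At the endpoint a = 185, b = 489 − 185 = 304, so ab = 185 × 304 = 56240.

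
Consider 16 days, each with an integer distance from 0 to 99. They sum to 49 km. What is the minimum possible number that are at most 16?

14

If only k of them are at most 16, the other 16 − k are at least 17, so the total is at least (16 − k)·17 + k·0.
This is ≤ 49, so (16 − k)·17 + 0k ≤ 49, which gives k ≥ 14.
Exactly 14 works: 14 values at 0 and 2 at 17 total 34; raise one of the low values by 15 (still ≤ 16) to hit 49.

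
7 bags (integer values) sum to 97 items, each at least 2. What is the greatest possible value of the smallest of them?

If every one of the 7 were at least 14, the total would be at least 7 × 14 = 98 > 97.
Taking 1 copy of 13 and 6 copies of 14 gives exactly 97, so 13 is attained.

13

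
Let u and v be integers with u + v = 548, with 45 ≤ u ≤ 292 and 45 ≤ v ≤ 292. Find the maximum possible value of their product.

With u + v fixed, uv peaks when the two are closest together.
Taking u = 274 and v = 274 (both in [45, 292]) gives uv = 75076.

75076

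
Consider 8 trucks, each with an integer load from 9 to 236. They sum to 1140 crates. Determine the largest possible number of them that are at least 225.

4

With k values at 225 or above and the rest at least 9, the sum is at least 72 + 216k.
Since the sum is 1140, we need 216k ≤ 1068, i.e. k ≤ 4.
k = 4 is achieved by 4 values at 225 and 4 at 9, total 936; add 204 to one value (staying below 225) to reach 1140.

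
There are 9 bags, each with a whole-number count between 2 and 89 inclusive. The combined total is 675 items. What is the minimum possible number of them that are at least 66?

4

If only k of them are at least 66, the other 9 − k are at most 65, so the total is at most k·89 + (9 − k)·65.
This must reach 675, so k·89 + (9 − k)·65 ≥ 675, giving k ≥ 4.
Exactly 4 works: 4 values at 89 and 5 at 65 total 681; lower one of the high values by 6 (still ≥ 66) to hit 675.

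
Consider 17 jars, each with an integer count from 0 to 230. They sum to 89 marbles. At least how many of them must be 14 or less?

Each value above 14 is at least 15, contributing at least 15 − 0 = 15 above the floor 0.
The sum exceeds the floor total 0 by 89, so at most ⌊89/15⌋ = 5 exceed 14, and at least 12 are ≤ 14.
Exactly 12 works: 12 values at 0 and 5 at 15 total 75; raise one of the low values by 14 (still ≤ 14) to hit 89.

12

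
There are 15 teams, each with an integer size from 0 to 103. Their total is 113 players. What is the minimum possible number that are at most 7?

Each value above 7 is at least 8, contributing at least 8 − 0 = 8 above the floor 0.
The sum exceeds the floor total 0 by 113, so at most ⌊113/8⌋ = 14 exceed 7, and at least 1 are ≤ 7.
Exactly 1 works: 1 value at 0 and 14 at 8 total 112; raise one of the low values by 1 (still ≤ 7) to hit 113.

1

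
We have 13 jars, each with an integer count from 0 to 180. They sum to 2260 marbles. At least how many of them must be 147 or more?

11

If only k of them are at least 147, the other 13 − k are at most 146, so the total is at most k·180 + (13 − k)·146.
This must reach 2260, so k·180 + (13 − k)·146 ≥ 2260, giving k ≥ 11.
Exactly 11 works: 11 values at 180 and 2 at 146 total 2272; lower one of the high values by 12 (still ≥ 147) to hit 2260.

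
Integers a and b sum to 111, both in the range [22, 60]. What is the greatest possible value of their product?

3080

With a + b fixed, ab peaks when the two are closest together.
Taking a = 55 and b = 56 (both in [22, 60]) gives ab = 3080.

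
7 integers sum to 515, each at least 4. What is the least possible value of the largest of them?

74

Some value must be at least ⌈515/7⌉ = 74, since 7 × 73 = 511 < 515.
Taking 3 copies of 73 and 4 copies of 74 gives exactly 515, so 74 is attained.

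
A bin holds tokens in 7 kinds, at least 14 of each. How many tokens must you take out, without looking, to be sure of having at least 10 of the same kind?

64

You could draw 9 of every kind without reaching 10 of any — 63 in all.
One more forces 10 of some kind, so 63 + 1 = 64.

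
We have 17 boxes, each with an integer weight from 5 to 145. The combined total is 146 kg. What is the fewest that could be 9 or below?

5

If only k of them are at most 9, the other 17 − k are at least 10, so the total is at least (17 − k)·10 + k·5.
This is ≤ 146, so (17 − k)·10 + 5k ≤ 146, which gives k ≥ 5.
Exactly 5 works: 5 values at 5 and 12 at 10 total 145; raise one of the low values by 1 (still ≤ 9) to hit 146.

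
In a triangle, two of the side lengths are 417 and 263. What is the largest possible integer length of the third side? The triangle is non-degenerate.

The third side must be less than 417 + 263 = 680.
The largest integer below 680 is 679.

679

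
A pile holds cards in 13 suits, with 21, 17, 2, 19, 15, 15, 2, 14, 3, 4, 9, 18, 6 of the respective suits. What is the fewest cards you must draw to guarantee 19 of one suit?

142

In the worst case you take as many as possible of each suit without reaching 19: 18 + 17 + 2 + 18 + 15 + 15 + 2 + 14 + 3 + 4 + 9 + 18 + 6 = 141.
The next one must give 19 of some suit, so 141 + 1 = 142.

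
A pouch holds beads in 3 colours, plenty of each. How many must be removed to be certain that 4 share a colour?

10

You could draw 3 of every colour without reaching 4 of any — 9 in all.
One more forces 4 of some colour, so 9 + 1 = 10.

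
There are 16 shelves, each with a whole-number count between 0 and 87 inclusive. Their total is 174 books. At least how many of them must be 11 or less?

2

Each value above 11 is at least 12, contributing at least 12 − 0 = 12 above the floor 0.
The sum exceeds the floor total 0 by 174, so at most ⌊174/12⌋ = 14 exceed 11, and at least 2 are ≤ 11.
Exactly 2 works: 2 values at 0 and 14 at 12 total 168; raise one of the low values by 6 (still ≤ 11) to hit 174.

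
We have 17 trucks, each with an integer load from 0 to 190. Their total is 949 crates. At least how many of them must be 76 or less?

Each value above 76 is at least 77, contributing at least 77 − 0 = 77 above the floor 0.
The sum exceeds the floor total 0 by 949, so at most ⌊949/77⌋ = 12 exceed 76, and at least 5 are ≤ 76.
Exactly 5 works: 5 values at 0 and 12 at 77 total 924; raise one of the low values by 25 (still ≤ 76) to hit 949.

5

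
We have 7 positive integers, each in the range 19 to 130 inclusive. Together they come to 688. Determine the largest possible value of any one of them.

130

Maximizing one value means minimizing the remaining 6.
The other 6 contribute at least 6 × 19 = 114, leaving at most 688 − 114 = 574.
But each integer is capped at 130, so the maximum is 130.
Achievable: one at 130 and the other 6 totalling 558, which fits since 6 × 19 ≤ 558 ≤ 6 × 130.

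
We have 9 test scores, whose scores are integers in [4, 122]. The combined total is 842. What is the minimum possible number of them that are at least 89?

Each value short of 89 is at most 88, costing at least 122 − 88 = 34 against the maximum total of 1098.
We can afford to lose at most 1098 − 842 = 256, so at most ⌊256/34⌋ = 7 fall short, and at least 2 are ≥ 89.
Exactly 2 works: 2 values at 122 and 7 at 88 total 860; lower one of the high values by 18 (still ≥ 89) to hit 842.

2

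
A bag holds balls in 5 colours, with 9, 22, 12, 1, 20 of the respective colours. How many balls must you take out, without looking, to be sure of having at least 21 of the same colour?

In the worst case you take as many as possible of each colour without reaching 21: 9 + 20 + 12 + 1 + 20 = 62.
The next one must give 21 of some colour, so 62 + 1 = 63.

63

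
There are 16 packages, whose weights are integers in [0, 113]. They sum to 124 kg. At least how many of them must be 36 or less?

13

If only k of them are at most 36, the other 16 − k are at least 37, so the total is at least (16 − k)·37 + k·0.
This is ≤ 124, so (16 − k)·37 + 0k ≤ 124, which gives k ≥ 13.
Exactly 13 works: 13 values at 0 and 3 at 37 total 111; raise one of the low values by 13 (still ≤ 36) to hit 124.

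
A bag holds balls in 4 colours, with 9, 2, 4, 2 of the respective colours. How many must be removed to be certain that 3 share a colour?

In the worst case you take as many as possible of each colour without reaching 3: 2 + 2 + 2 + 2 = 8.
The next one must give 3 of some colour, so 8 + 1 = 9.

9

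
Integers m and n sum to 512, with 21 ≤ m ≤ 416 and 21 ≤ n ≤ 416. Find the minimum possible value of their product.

39936

mn = m(512 − m) is concave in m, so over [96, 416] it is minimized at an endpoint.
At the endpoint m = 96, n = 512 − 96 = 416, so mn = 96 × 416 = 39936.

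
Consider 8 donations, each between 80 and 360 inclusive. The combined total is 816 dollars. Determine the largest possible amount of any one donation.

To make one donation as large as possible, make the other 7 as small as possible.
The other 7 contribute at least 7 × 80 = 560, leaving at most 816 − 560 = 256.
Since 256 ≤ 360, this is achievable: one at 256 and 7 at 80.

256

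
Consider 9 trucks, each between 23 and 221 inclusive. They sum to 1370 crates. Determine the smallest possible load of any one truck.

Minimizing one value means maximizing the remaining 8.
The other 8 can take up 8 × 221 = 1768 ≥ 1370 − 23, so one truck can sit at its floor of 23.
Achievable: one at 23 and the other 8 totalling 1347, which fits since 8 × 23 ≤ 1347 ≤ 8 × 221.

23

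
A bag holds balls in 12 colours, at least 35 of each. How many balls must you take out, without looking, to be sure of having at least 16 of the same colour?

In the worst case you draw 15 of each of the 12 colours: 12 × 15 = 180.
One more forces 16 of some colour, so 180 + 1 = 181.

181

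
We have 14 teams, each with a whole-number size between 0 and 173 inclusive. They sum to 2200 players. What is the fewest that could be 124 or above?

Suppose at most 14 − j of them reach 124; then j values are ≤ 123 and the rest ≤ 173.
The total is then ≤ 123·j + 173·(14 − j) = 2422 − 50j. For this to be ≥ 2200 we need j ≤ 4, so at least 14 − 4 = 10 must reach 124.
Exactly 10 works: 10 values at 173 and 4 at 123 total 2222; lower one of the high values by 22 (still ≥ 124) to hit 2200.

10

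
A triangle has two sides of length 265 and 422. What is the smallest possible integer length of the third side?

The third side must exceed |265 − 422| = 157.
The smallest integer above 157 is 158.

158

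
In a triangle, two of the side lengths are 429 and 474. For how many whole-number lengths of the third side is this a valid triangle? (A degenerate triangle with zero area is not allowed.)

The triangle inequality gives |429 − 474| < c < 429 + 474, i.e. 45 < c < 903.
So c can be any integer from 46 to 902: 857 values.

857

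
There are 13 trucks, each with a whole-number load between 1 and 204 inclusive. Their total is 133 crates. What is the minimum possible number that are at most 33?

10

Let j be the number exceeding 33. Then the total is ≥ 34·j + 1·(13 − j) = 13 + 33j.
So 33j ≤ 120 and j ≤ 3; hence at least 13 − 3 = 10 are ≤ 33.
Exactly 10 works: 10 values at 1 and 3 at 34 total 112; raise one of the low values by 21 (still ≤ 33) to hit 133.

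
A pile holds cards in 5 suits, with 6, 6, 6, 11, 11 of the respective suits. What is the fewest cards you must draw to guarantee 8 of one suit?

In the worst case you take as many as possible of each suit without reaching 8: 6 + 6 + 6 + 7 + 7 = 32.
The next one must give 8 of some suit, so 32 + 1 = 33.

33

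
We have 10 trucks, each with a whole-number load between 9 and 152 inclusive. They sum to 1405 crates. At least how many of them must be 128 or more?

6

If only k of them are at least 128, the other 10 − k are at most 127, so the total is at most k·152 + (10 − k)·127.
This must reach 1405, so k·152 + (10 − k)·127 ≥ 1405, giving k ≥ 6.
Exactly 6 works: 6 values at 152 and 4 at 127 total 1420; lower one of the high values by 15 (still ≥ 128) to hit 1405.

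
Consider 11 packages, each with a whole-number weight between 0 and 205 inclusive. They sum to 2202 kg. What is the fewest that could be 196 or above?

6

Each value short of 196 is at most 195, costing at least 205 − 195 = 10 against the maximum total of 2255.
We can afford to lose at most 2255 − 2202 = 53, so at most ⌊53/10⌋ = 5 fall short, and at least 6 are ≥ 196.
Exactly 6 works: 6 values at 205 and 5 at 195 total 2205; lower one of the high values by 3 (still ≥ 196) to hit 2202.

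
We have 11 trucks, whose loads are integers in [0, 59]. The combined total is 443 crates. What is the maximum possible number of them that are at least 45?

Suppose k of them are at least 45. Those contribute at least 45 each and the other 11 − k at least 0 each.
So the total is at least 45k + 0(11 − k) = 0 + 45k. This must be ≤ 443, giving k ≤ 9.
k = 9 is achieved by 9 values at 45 and 2 at 0, total 405; add 38 to one value (staying below 45) to reach 443.

9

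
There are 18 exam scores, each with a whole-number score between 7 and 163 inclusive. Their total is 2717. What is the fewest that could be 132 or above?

12

Suppose at most 18 − j of them reach 132; then j values are ≤ 131 and the rest ≤ 163.
The total is then ≤ 131·j + 163·(18 − j) = 2934 − 32j. For this to be ≥ 2717 we need j ≤ 6, so at least 18 − 6 = 12 must reach 132.
Exactly 12 works: 12 values at 163 and 6 at 131 total 2742; lower one of the high values by 25 (still ≥ 132) to hit 2717.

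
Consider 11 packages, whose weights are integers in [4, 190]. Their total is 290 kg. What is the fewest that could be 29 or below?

2

Let j be the number exceeding 29. Then the total is ≥ 30·j + 4·(11 − j) = 44 + 26j.
So 26j ≤ 246 and j ≤ 9; hence at least 11 − 9 = 2 are ≤ 29.
Exactly 2 works: 2 values at 4 and 9 at 30 total 278; raise one of the low values by 12 (still ≤ 29) to hit 290.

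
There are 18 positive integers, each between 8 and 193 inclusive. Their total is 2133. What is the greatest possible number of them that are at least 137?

15

With k values at 137 or above and the rest at least 8, the sum is at least 144 + 129k.
Since the sum is 2133, we need 129k ≤ 1989, i.e. k ≤ 15.
k = 15 is achieved by 15 values at 137 and 3 at 8, total 2079; add 54 to one value (staying below 137) to reach 2133.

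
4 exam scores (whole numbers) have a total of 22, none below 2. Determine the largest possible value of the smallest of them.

The 4 values sum to 22, so their minimum is at most ⌊22/4⌋ = 5.
Equality holds with 2 values of 5 and 2 values of 6.

5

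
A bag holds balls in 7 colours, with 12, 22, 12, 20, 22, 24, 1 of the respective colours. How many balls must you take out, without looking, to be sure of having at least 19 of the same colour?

98

In the worst case you take as many as possible of each colour without reaching 19: 12 + 18 + 12 + 18 + 18 + 18 + 1 = 97.
The next one must give 19 of some colour, so 97 + 1 = 98.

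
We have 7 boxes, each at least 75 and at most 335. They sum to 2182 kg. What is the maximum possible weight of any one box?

335

Maximizing one value means minimizing the remaining 6.
The other 6 contribute at least 6 × 75 = 450, leaving at most 2182 − 450 = 1732.
But each box is capped at 335, so the maximum is 335.
Achievable: one at 335 and the other 6 totalling 1847, which fits since 6 × 75 ≤ 1847 ≤ 6 × 335.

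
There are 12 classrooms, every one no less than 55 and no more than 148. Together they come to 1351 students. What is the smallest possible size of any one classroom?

55

To make one classroom as small as possible, make the other 11 as large as possible.
The other 11 can take up 11 × 148 = 1628 ≥ 1351 − 55, so one classroom can sit at its floor of 55.
Achievable: one at 55 and the other 11 totalling 1296, which fits since 11 × 55 ≤ 1296 ≤ 11 × 148.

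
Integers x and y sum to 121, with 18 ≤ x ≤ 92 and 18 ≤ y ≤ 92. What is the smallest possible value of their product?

2668

Since x + y is fixed, pushing one of them to its bound minimizes the product.
The extreme feasible split is x = 29, y = 92, giving xy = 2668.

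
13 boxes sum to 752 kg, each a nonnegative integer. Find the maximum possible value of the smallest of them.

If every one of the 13 were at least 58, the total would be at least 13 × 58 = 754 > 752.
Achievable: 2 of them at 57 and 11 at 58 total 752.

57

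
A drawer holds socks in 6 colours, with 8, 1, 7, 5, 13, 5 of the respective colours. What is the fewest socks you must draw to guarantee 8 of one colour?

33

In the worst case you take as many as possible of each colour without reaching 8: 7 + 1 + 7 + 5 + 7 + 5 = 32.
The next one must give 8 of some colour, so 32 + 1 = 33.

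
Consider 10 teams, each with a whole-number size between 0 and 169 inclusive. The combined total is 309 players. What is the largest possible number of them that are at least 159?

1

Suppose k of them are at least 159. Those contribute at least 159 each and the other 10 − k at least 0 each.
So the total is at least 159k + 0(10 − k) = 0 + 159k. This must be ≤ 309, giving k ≤ 1.
k = 1 is achieved by 1 value at 159 and 9 at 0, total 159; add 150 to one value (staying below 159) to reach 309.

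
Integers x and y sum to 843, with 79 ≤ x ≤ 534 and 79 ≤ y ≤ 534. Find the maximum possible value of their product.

177662

xy = x(843 − x) is maximized when x is as near 843/2 as the bounds allow.
Taking x = 421 and y = 422 (both in [79, 534]) gives xy = 177662.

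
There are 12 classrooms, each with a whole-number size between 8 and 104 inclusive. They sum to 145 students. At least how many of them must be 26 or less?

10

Each value above 26 is at least 27, contributing at least 27 − 8 = 19 above the floor 8.
The sum exceeds the floor total 96 by 49, so at most ⌊49/19⌋ = 2 exceed 26, and at least 10 are ≤ 26.
Exactly 10 works: 10 values at 8 and 2 at 27 total 134; raise one of the low values by 11 (still ≤ 26) to hit 145.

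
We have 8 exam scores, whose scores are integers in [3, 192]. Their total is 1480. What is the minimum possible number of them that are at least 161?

7

If only k of them are at least 161, the other 8 − k are at most 160, so the total is at most k·192 + (8 − k)·160.
This must reach 1480, so k·192 + (8 − k)·160 ≥ 1480, giving k ≥ 7.
Exactly 7 works: 7 values at 192 and 1 at 160 total 1504; lower one of the high values by 24 (still ≥ 161) to hit 1480.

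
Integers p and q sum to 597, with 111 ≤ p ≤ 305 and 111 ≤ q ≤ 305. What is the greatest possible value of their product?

89102

pq = p(597 − p) is maximized when p is as near 597/2 as the bounds allow.
Taking p = 298 and q = 299 (both in [111, 305]) gives pq = 89102.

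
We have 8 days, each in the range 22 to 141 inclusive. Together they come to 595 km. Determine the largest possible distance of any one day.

Maximizing one value means minimizing the remaining 7.
The other 7 contribute at least 7 × 22 = 154, leaving at most 595 − 154 = 441.
But each day is capped at 141, so the maximum is 141.
Achievable: one at 141 and the other 7 totalling 454, which fits since 7 × 22 ≤ 454 ≤ 7 × 141.

141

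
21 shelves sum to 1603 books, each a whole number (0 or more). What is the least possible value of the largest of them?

The 21 values sum to 1603, so their maximum is at least ⌈1603/21⌉ = 77.
Achievable: 7 of them at 77 and 14 at 76 total 1603.

77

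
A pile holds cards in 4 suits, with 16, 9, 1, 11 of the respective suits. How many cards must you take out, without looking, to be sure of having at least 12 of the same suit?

33

In the worst case you take as many as possible of each suit without reaching 12: 11 + 9 + 1 + 11 = 32.
The next one must give 12 of some suit, so 32 + 1 = 33.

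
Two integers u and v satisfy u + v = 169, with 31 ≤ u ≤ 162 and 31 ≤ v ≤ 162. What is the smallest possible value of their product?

4278

Since u + v is fixed, pushing one of them to its bound minimizes the product.
At the endpoint u = 31, v = 169 − 31 = 138, so uv = 31 × 138 = 4278.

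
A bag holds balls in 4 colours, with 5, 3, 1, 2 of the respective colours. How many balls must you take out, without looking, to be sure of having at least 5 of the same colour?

11

In the worst case you take as many as possible of each colour without reaching 5: 4 + 3 + 1 + 2 = 10.
The next one must give 5 of some colour, so 10 + 1 = 11.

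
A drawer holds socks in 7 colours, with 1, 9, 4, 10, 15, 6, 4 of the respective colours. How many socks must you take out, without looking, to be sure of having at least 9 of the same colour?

40

In the worst case you take as many as possible of each colour without reaching 9: 1 + 8 + 4 + 8 + 8 + 6 + 4 = 39.
The next one must give 9 of some colour, so 39 + 1 = 40.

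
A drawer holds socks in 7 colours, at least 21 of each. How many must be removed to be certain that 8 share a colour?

In the worst case you draw 7 of each of the 7 colours: 7 × 7 = 49.
One more forces 8 of some colour, so 49 + 1 = 50.

50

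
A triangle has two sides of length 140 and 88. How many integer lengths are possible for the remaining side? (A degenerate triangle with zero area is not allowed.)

The triangle inequality gives |140 − 88| < c < 140 + 88, i.e. 52 < c < 228.
So c can be any integer from 53 to 227: 175 values.

175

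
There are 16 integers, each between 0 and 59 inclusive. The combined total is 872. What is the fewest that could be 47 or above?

11

Each value short of 47 is at most 46, costing at least 59 − 46 = 13 against the maximum total of 944.
We can afford to lose at most 944 − 872 = 72, so at most ⌊72/13⌋ = 5 fall short, and at least 11 are ≥ 47.
Exactly 11 works: 11 values at 59 and 5 at 46 total 879; lower one of the high values by 7 (still ≥ 47) to hit 872.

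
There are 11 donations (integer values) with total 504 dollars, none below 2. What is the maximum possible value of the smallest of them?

45

The 11 values sum to 504, so their minimum is at most ⌊504/11⌋ = 45.
Equality holds with 2 values of 45 and 9 values of 46.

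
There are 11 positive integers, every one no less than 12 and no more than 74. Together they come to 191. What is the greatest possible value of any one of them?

To make one integer as large as possible, make the other 10 as small as possible.
The other 10 contribute at least 10 × 12 = 120, leaving at most 191 − 120 = 71.
Since 71 ≤ 74, this is achievable: one at 71 and 10 at 12.

71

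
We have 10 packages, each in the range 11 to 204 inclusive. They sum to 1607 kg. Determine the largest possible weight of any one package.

204

Maximizing one value means minimizing the remaining 9.
The other 9 contribute at least 9 × 11 = 99, leaving at most 1607 − 99 = 1508.
But each package is capped at 204, so the maximum is 204.
Achievable: one at 204 and the other 9 totalling 1403, which fits since 9 × 11 ≤ 1403 ≤ 9 × 204.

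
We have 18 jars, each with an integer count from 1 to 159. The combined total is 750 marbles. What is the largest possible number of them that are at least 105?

Suppose k of them are at least 105. Those contribute at least 105 each and the other 18 − k at least 1 each.
So the total is at least 105k + 1(18 − k) = 18 + 104k. This must be ≤ 750, giving k ≤ 7.
k = 7 is achieved by 7 values at 105 and 11 at 1, total 746; add 4 to one value (staying below 105) to reach 750.

7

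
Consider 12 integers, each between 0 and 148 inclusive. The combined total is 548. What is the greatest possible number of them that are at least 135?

4

Suppose k of them are at least 135. Those contribute at least 135 each and the other 12 − k at least 0 each.
So the total is at least 135k + 0(12 − k) = 0 + 135k. This must be ≤ 548, giving k ≤ 4.
k = 4 is achieved by 4 values at 135 and 8 at 0, total 540; add 8 to one value (staying below 135) to reach 548.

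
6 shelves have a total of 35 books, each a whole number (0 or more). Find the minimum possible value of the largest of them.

6

Some value must be at least ⌈35/6⌉ = 6, since 6 × 5 = 30 < 35.
Equality holds with 5 values of 6 and 1 value of 5.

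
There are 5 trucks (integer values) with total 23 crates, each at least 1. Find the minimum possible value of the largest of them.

Some value must be at least ⌈23/5⌉ = 5, since 5 × 4 = 20 < 23.
Achievable: 3 of them at 5 and 2 at 4 total 23.

5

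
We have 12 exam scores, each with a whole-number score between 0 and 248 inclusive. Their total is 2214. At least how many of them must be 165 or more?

3

Each value short of 165 is at most 164, costing at least 248 − 164 = 84 against the maximum total of 2976.
We can afford to lose at most 2976 − 2214 = 762, so at most ⌊762/84⌋ = 9 fall short, and at least 3 are ≥ 165.
Exactly 3 works: 3 values at 248 and 9 at 164 total 2220; lower one of the high values by 6 (still ≥ 165) to hit 2214.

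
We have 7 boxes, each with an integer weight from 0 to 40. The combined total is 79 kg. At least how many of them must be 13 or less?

If only k of them are at most 13, the other 7 − k are at least 14, so the total is at least (7 − k)·14 + k·0.
This is ≤ 79, so (7 − k)·14 + 0k ≤ 79, which gives k ≥ 2.
Exactly 2 works: 2 values at 0 and 5 at 14 total 70; raise one of the low values by 9 (still ≤ 13) to hit 79.

2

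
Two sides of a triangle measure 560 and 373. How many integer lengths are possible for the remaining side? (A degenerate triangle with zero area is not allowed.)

745

The triangle inequality gives |560 − 373| < c < 560 + 373, i.e. 187 < c < 933.
So c can be any integer from 188 to 932: 745 values.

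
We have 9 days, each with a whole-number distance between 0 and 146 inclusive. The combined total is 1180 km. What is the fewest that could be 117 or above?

5

Each value short of 117 is at most 116, costing at least 146 − 116 = 30 against the maximum total of 1314.
We can afford to lose at most 1314 − 1180 = 134, so at most ⌊134/30⌋ = 4 fall short, and at least 5 are ≥ 117.
Exactly 5 works: 5 values at 146 and 4 at 116 total 1194; lower one of the high values by 14 (still ≥ 117) to hit 1180.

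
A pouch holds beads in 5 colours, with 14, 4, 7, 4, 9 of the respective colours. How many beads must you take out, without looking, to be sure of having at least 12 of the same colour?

In the worst case you take as many as possible of each colour without reaching 12: 11 + 4 + 7 + 4 + 9 = 35.
The next one must give 12 of some colour, so 35 + 1 = 36.

36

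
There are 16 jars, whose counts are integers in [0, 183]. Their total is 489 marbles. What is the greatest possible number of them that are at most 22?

15

Suppose k of them are at most 22. Those contribute at most 22 each and the rest at most 183 each.
So the total is at most 22k + 183(16 − k) = 2928 − 161k. This must still be ≥ 489, so k ≤ 15.
k = 15 is achieved by 15 values at 22 and 1 at 183, total 513; lower one of the 183's by 24 (still > 22) to reach 489.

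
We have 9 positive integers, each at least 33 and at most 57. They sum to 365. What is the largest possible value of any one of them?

57

To make one integer as large as possible, make the other 8 as small as possible.
The other 8 contribute at least 8 × 33 = 264, leaving at most 365 − 264 = 101.
But each integer is capped at 57, so the maximum is 57.
Achievable: one at 57 and the other 8 totalling 308, which fits since 8 × 33 ≤ 308 ≤ 8 × 57.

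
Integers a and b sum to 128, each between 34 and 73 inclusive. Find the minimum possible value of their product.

4015

Since a + b is fixed, pushing one of them to its bound minimizes the product.
The extreme feasible split is a = 55, b = 73, giving ab = 4015.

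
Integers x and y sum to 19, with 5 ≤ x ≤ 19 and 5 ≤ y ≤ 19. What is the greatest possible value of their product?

90

With x + y fixed, xy peaks when the two are closest together.
Taking x = 9 and y = 10 (both in [5, 19]) gives xy = 90.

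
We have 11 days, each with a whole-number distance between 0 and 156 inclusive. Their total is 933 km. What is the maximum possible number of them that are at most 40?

6

Suppose k of them are at most 40. Those contribute at most 40 each and the rest at most 156 each.
So the total is at most 40k + 156(11 − k) = 1716 − 116k. This must still be ≥ 933, so k ≤ 6.
k = 6 is achieved by 6 values at 40 and 5 at 156, total 1020; lower one of the 156's by 87 (still > 40) to reach 933.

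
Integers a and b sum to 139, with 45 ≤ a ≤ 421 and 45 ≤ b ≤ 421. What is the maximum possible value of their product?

4830

With a + b fixed, ab peaks when the two are closest together.
Taking a = 69 and b = 70 (both in [45, 421]) gives ab = 4830.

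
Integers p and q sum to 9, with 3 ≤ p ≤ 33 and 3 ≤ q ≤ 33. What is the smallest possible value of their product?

18

Since p + q is fixed, pushing one of them to its bound minimizes the product.
The extreme feasible split is p = 3, q = 6, giving pq = 18.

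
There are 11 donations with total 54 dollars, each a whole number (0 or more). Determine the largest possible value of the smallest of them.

4

If every one of the 11 were at least 5, the total would be at least 11 × 5 = 55 > 54.
Achievable: 1 of them at 4 and 10 at 5 total 54.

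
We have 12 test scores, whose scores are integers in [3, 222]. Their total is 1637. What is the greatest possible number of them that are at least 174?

9

With k values at 174 or above and the rest at least 3, the sum is at least 36 + 171k.
Since the sum is 1637, we need 171k ≤ 1601, i.e. k ≤ 9.
k = 9 is achieved by 9 values at 174 and 3 at 3, total 1575; add 62 to one value (staying below 174) to reach 1637.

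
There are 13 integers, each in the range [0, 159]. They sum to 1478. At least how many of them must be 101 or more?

4

If only k of them are at least 101, the other 13 − k are at most 100, so the total is at most k·159 + (13 − k)·100.
This must reach 1478, so k·159 + (13 − k)·100 ≥ 1478, giving k ≥ 4.
Exactly 4 works: 4 values at 159 and 9 at 100 total 1536; lower one of the high values by 58 (still ≥ 101) to hit 1478.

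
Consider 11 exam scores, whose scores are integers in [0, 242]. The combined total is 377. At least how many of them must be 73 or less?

6

If only k of them are at most 73, the other 11 − k are at least 74, so the total is at least (11 − k)·74 + k·0.
This is ≤ 377, so (11 − k)·74 + 0k ≤ 377, which gives k ≥ 6.
Exactly 6 works: 6 values at 0 and 5 at 74 total 370; raise one of the low values by 7 (still ≤ 73) to hit 377.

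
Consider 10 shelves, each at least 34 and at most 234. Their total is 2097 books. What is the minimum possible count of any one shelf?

34

Minimizing one value means maximizing the remaining 9.
The other 9 can take up 9 × 234 = 2106 ≥ 2097 − 34, so one shelf can sit at its floor of 34.
Achievable: one at 34 and the other 9 totalling 2063, which fits since 9 × 34 ≤ 2063 ≤ 9 × 234.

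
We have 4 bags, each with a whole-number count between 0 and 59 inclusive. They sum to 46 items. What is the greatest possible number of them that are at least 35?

1

If k of the values are ≥ 35, the total is ≥ 35k + 0(4 − k).
Setting 35k + 0(4 − k) ≤ 46 gives 35k ≤ 46, so k ≤ 1.
k = 1 is achieved by 1 value at 35 and 3 at 0, total 35; add 11 to one value (staying below 35) to reach 46.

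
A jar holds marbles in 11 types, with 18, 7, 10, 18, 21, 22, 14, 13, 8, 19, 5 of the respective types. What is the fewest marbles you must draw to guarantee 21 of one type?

In the worst case you take as many as possible of each type without reaching 21: 18 + 7 + 10 + 18 + 20 + 20 + 14 + 13 + 8 + 19 + 5 = 152.
The next one must give 21 of some type, so 152 + 1 = 153.

153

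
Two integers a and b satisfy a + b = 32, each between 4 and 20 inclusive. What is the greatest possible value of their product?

For a fixed sum, the product ab is largest when a and b are as close as possible.
Taking a = 16 and b = 16 (both in [4, 20]) gives ab = 256.

256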